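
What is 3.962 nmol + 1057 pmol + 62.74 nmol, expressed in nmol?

In nmol:
  3.962 nmol → 3.962
  1057 pmol = 1057 × 10^-3 nmol = 1.057
  62.74 nmol → 62.74
Sum: 3.962 + 1.057 + 62.74 = 67.759

67.759 nmol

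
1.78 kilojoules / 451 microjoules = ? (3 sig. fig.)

3950000

(1.78e3) / (451e-6) = 0.003947e9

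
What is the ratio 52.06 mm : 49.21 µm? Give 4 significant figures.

(52.06 × 10^-3) / (49.21 × 10^-6) = 1.0579 × 10^3

1058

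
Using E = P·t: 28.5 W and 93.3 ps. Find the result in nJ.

2.65905 nJ

28.5 × 93.3e-12 = 2659.05e-12 J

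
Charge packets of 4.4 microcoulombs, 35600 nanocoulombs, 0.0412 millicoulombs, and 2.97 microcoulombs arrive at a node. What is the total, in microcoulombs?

In microcoulombs:
  4.4 microcoulombs → 4.4
  35600 nanocoulombs = 35600e-3 microcoulombs = 35.6
  0.0412 millicoulombs = 0.0412e3 microcoulombs = 41.2
  2.97 microcoulombs → 2.97
Sum: 4.4 + 35.6 + 41.2 + 2.97 = 84.17

84.17 microcoulombs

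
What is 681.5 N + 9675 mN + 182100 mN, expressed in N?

873.275 N

In N:
  681.5 N → 681.5
  9675 mN = 9675 × 10⁻³ N = 9.675
  182100 mN = 182100 × 10⁻³ N = 182.1
Sum: 681.5 + 9.675 + 182.1 = 873.275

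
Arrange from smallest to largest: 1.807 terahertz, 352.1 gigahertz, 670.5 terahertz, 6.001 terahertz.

352.1 gigahertz < 1.807 terahertz < 6.001 terahertz < 670.5 terahertz

1.807 terahertz = 1807000000000 hertz
352.1 gigahertz = 352100000000 hertz
670.5 terahertz = 670500000000000 hertz
6.001 terahertz = 6001000000000 hertz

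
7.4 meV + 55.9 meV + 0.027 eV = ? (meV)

90.3 meV

In meV:
  7.4 meV → 7.4
  55.9 meV → 55.9
  0.027 eV = 0.027e3 meV = 27
Sum: 7.4 + 55.9 + 27 = 90.3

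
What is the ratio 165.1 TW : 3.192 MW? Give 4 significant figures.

51720000

(165.1 × 10^12) / (3.192 × 10^6) = 51.723 × 10^6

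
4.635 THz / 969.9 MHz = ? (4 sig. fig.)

4779

(4.635e12) / (969.9e6) = 0.0047788e6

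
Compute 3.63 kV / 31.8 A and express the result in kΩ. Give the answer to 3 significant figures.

0.114 kΩ

(3.63 × 10³) / (31.8) = 0.11415 × 10³ Ω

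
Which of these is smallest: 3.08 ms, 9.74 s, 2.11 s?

3.08 ms

3.08 ms = 0.00308 s
9.74 s = 9.74 s
2.11 s = 2.11 s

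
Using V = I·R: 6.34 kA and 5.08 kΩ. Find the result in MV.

32.2072 MV

6.34e3 × 5.08e3 = 32.2072e6 V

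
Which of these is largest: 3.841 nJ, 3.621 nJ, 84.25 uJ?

84.25 uJ

3.841 nJ = 0.000000003841 J
3.621 nJ = 0.000000003621 J
84.25 uJ = 0.00008425 J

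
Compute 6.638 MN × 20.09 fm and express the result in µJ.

0.13335742 µJ

6.638 × 10⁶ × 20.09 × 10⁻¹⁵ = 133.35742 × 10⁻⁹ J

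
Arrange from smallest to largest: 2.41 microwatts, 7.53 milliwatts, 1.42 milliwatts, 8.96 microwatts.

2.41 microwatts < 8.96 microwatts < 1.42 milliwatts < 7.53 milliwatts

2.41 microwatts = 0.00000241 watts
7.53 milliwatts = 0.00753 watts
1.42 milliwatts = 0.00142 watts
8.96 microwatts = 0.00000896 watts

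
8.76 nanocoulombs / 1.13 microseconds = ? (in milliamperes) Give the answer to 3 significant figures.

(8.76 × 10⁻⁹) / (1.13 × 10⁻⁶) = 7.7522 × 10⁻³ A

7.75 milliamperes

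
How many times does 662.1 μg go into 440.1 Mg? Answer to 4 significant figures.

(440.1 × 10⁶) / (662.1 × 10⁻⁶) = 0.6647 × 10¹²

664700000000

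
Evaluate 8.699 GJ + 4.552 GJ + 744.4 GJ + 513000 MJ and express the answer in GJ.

In GJ:
  8.699 GJ → 8.699
  4.552 GJ → 4.552
  744.4 GJ → 744.4
  513000 MJ = 513000 × 10^-3 GJ = 513
Sum: 8.699 + 4.552 + 744.4 + 513 = 1270.651

1270.651 GJ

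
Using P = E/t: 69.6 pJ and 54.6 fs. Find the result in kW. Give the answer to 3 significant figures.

(69.6 × 10^-12) / (54.6 × 10^-15) = 1.2747 × 10^3 W

1.27 kW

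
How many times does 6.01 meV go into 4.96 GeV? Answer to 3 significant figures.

(4.96 × 10⁹) / (6.01 × 10⁻³) = 0.8253 × 10¹²

825000000000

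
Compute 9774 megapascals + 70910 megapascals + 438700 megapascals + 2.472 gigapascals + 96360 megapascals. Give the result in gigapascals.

In gigapascals:
  9774 megapascals = 9774 × 10^-3 gigapascals = 9.774
  70910 megapascals = 70910 × 10^-3 gigapascals = 70.91
  438700 megapascals = 438700 × 10^-3 gigapascals = 438.7
  2.472 gigapascals → 2.472
  96360 megapascals = 96360 × 10^-3 gigapascals = 96.36
Sum: 9.774 + 70.91 + 438.7 + 2.472 + 96.36 = 618.216

618.216 gigapascals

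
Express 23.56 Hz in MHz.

(no prefix) = 10^0, mega = 10^6; factor is 10^-6.
23.56 × 10^-6 = 0.00002356

0.00002356 MHz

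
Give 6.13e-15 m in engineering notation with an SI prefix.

6.13 fm

= 6.13e-15 m; 1e-15 is femto.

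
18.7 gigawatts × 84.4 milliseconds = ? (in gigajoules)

1.57828 gigajoules

18.7e9 × 84.4e-3 = 1578.28e6 J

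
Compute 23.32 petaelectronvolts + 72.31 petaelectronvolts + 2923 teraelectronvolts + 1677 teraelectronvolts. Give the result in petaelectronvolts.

In petaelectronvolts:
  23.32 petaelectronvolts → 23.32
  72.31 petaelectronvolts → 72.31
  2923 teraelectronvolts = 2923 × 10^-3 petaelectronvolts = 2.923
  1677 teraelectronvolts = 1677 × 10^-3 petaelectronvolts = 1.677
Sum: 23.32 + 72.31 + 2.923 + 1.677 = 100.23

100.23 petaelectronvolts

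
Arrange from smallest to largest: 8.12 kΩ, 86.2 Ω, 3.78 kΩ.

86.2 Ω < 3.78 kΩ < 8.12 kΩ

8.12 kΩ = 8120 Ω
86.2 Ω = 86.2 Ω
3.78 kΩ = 3780 Ω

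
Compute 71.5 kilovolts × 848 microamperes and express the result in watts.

71.5 × 10³ × 848 × 10⁻⁶ = 60632 × 10⁻³ W

60.632 watts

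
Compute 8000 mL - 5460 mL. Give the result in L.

In L:
  8000 mL = 8000e-3 L = 8
  5460 mL = 5460e-3 L = 5.46
Difference: 8 - 5.46 = 2.54

2.54 L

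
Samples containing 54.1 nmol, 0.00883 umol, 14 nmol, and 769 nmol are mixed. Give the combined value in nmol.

In nmol:
  54.1 nmol → 54.1
  0.00883 umol = 0.00883e3 nmol = 8.83
  14 nmol → 14
  769 nmol → 769
Sum: 54.1 + 8.83 + 14 + 769 = 845.93

845.93 nmol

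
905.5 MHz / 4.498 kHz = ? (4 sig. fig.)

(905.5e6) / (4.498e3) = 201.31e3

201300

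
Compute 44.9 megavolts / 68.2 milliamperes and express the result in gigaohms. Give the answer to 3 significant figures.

0.658 gigaohms

(44.9 × 10^6) / (68.2 × 10^-3) = 0.65836 × 10^9 Ω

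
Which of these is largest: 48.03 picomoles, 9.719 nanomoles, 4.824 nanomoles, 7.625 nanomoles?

9.719 nanomoles

48.03 picomoles = 0.00000000004803 moles
9.719 nanomoles = 0.000000009719 moles
4.824 nanomoles = 0.000000004824 moles
7.625 nanomoles = 0.000000007625 moles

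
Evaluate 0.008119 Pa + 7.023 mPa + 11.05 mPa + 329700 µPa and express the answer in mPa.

In mPa:
  0.008119 Pa = 0.008119 × 10^3 mPa = 8.119
  7.023 mPa → 7.023
  11.05 mPa → 11.05
  329700 µPa = 329700 × 10^-3 mPa = 329.7
Sum: 8.119 + 7.023 + 11.05 + 329.7 = 355.892

355.892 mPa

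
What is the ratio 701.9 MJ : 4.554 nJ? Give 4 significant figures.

154100000000000000

(701.9 × 10^6) / (4.554 × 10^-9) = 154.13 × 10^15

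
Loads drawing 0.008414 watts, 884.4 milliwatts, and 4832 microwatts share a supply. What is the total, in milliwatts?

897.646 milliwatts

In milliwatts:
  0.008414 watts = 0.008414 × 10^3 milliwatts = 8.414
  884.4 milliwatts → 884.4
  4832 microwatts = 4832 × 10^-3 milliwatts = 4.832
Sum: 8.414 + 884.4 + 4.832 = 897.646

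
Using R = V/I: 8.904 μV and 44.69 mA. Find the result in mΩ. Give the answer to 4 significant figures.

(8.904 × 10⁻⁶) / (44.69 × 10⁻³) = 0.199239 × 10⁻³ Ω

0.1992 mΩ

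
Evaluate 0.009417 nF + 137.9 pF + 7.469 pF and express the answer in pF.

154.786 pF

In pF:
  0.009417 nF = 0.009417 × 10³ pF = 9.417
  137.9 pF → 137.9
  7.469 pF → 7.469
Sum: 9.417 + 137.9 + 7.469 = 154.786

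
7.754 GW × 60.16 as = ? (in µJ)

7.754e9 × 60.16e-18 = 466.48064e-9 J

0.46648064 µJ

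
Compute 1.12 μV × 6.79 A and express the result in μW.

7.6048 μW

1.12e-6 × 6.79 = 7.6048e-6 W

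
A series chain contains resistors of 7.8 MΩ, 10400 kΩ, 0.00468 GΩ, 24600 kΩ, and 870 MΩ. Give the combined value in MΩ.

In MΩ:
  7.8 MΩ → 7.8
  10400 kΩ = 10400 × 10⁻³ MΩ = 10.4
  0.00468 GΩ = 0.00468 × 10³ MΩ = 4.68
  24600 kΩ = 24600 × 10⁻³ MΩ = 24.6
  870 MΩ → 870
Sum: 7.8 + 10.4 + 4.68 + 24.6 + 870 = 917.48

917.48 MΩ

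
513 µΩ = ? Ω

0.000513 Ω

micro = 10^-6, (no prefix) = 10^0; factor is 10^-6.
513 × 10^-6 = 0.000513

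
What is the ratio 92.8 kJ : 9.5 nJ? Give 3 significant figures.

(92.8e3) / (9.5e-9) = 9.768e12

9770000000000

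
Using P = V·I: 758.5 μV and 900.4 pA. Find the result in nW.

0.0006829534 nW

758.5 × 10^-6 × 900.4 × 10^-12 = 682953.4 × 10^-18 W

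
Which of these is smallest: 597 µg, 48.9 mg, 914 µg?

597 µg = 0.000597 g
48.9 mg = 0.0489 g
914 µg = 0.000914 g

597 µg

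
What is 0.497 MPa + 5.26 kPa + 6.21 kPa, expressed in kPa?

In kPa:
  0.497 MPa = 0.497 × 10^3 kPa = 497
  5.26 kPa → 5.26
  6.21 kPa → 6.21
Sum: 497 + 5.26 + 6.21 = 508.47

508.47 kPa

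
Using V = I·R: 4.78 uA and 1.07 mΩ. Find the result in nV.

4.78e-6 × 1.07e-3 = 5.1146e-9 V

5.1146 nV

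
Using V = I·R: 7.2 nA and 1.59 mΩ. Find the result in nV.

7.2 × 10^-9 × 1.59 × 10^-3 = 11.448 × 10^-12 V

0.011448 nV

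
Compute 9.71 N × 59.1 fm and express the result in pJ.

9.71 × 59.1 × 10⁻¹⁵ = 573.861 × 10⁻¹⁵ J

0.573861 pJ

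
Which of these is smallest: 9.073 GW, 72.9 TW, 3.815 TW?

9.073 GW = 9073000000 W
72.9 TW = 72900000000000 W
3.815 TW = 3815000000000 W

9.073 GW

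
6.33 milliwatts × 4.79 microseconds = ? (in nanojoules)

30.3207 nanojoules

6.33 × 10^-3 × 4.79 × 10^-6 = 30.3207 × 10^-9 J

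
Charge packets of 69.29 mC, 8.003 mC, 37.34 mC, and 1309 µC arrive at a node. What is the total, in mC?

115.942 mC

In mC:
  69.29 mC → 69.29
  8.003 mC → 8.003
  37.34 mC → 37.34
  1309 µC = 1309 × 10^-3 mC = 1.309
Sum: 69.29 + 8.003 + 37.34 + 1.309 = 115.942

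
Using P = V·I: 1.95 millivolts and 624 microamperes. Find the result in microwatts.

1.95 × 10⁻³ × 624 × 10⁻⁶ = 1216.8 × 10⁻⁹ W

1.2168 microwatts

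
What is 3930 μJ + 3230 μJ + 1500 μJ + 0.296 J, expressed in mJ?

In mJ:
  3930 μJ = 3930 × 10⁻³ mJ = 3.93
  3230 μJ = 3230 × 10⁻³ mJ = 3.23
  1500 μJ = 1500 × 10⁻³ mJ = 1.5
  0.296 J = 0.296 × 10³ mJ = 296
Sum: 3.93 + 3.23 + 1.5 + 296 = 304.66

304.66 mJ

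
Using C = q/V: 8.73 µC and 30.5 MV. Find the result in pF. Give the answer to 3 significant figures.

0.286 pF

(8.73e-6) / (30.5e6) = 0.28623e-12 F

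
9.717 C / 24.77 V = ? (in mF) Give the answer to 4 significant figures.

(9.717) / (24.77) = 0.392289 F

392.3 mF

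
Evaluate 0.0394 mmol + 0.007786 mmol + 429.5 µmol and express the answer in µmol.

In µmol:
  0.0394 mmol = 0.0394 × 10³ µmol = 39.4
  0.007786 mmol = 0.007786 × 10³ µmol = 7.786
  429.5 µmol → 429.5
Sum: 39.4 + 7.786 + 429.5 = 476.686

476.686 µmol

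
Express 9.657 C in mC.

9657 mC

(no prefix) = 10^0, milli = 10^-3; factor is 10^3.
9.657 × 10^3 = 9657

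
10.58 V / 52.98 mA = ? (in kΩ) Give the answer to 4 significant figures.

0.1997 kΩ

(10.58) / (52.98e-3) = 0.199698e3 Ω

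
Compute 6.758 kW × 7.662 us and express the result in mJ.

6.758 × 10³ × 7.662 × 10⁻⁶ = 51.779796 × 10⁻³ J

51.779796 mJ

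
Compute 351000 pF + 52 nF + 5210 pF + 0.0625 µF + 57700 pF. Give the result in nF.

In nF:
  351000 pF = 351000 × 10⁻³ nF = 351
  52 nF → 52
  5210 pF = 5210 × 10⁻³ nF = 5.21
  0.0625 µF = 0.0625 × 10³ nF = 62.5
  57700 pF = 57700 × 10⁻³ nF = 57.7
Sum: 351 + 52 + 5.21 + 62.5 + 57.7 = 528.41

528.41 nF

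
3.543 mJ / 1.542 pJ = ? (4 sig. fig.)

2298000000

(3.543 × 10^-3) / (1.542 × 10^-12) = 2.2977 × 10^9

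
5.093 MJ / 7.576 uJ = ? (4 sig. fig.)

672300000000

(5.093 × 10^6) / (7.576 × 10^-6) = 0.67225 × 10^12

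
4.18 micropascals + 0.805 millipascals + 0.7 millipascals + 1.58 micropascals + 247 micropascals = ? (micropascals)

1757.76 micropascals

In micropascals:
  4.18 micropascals → 4.18
  0.805 millipascals = 0.805e3 micropascals = 805
  0.7 millipascals = 0.7e3 micropascals = 700
  1.58 micropascals → 1.58
  247 micropascals → 247
Sum: 4.18 + 805 + 700 + 1.58 + 247 = 1757.76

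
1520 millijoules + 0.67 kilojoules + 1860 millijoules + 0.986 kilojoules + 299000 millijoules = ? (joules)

1958.38 joules

In joules:
  1520 millijoules = 1520e-3 joules = 1.52
  0.67 kilojoules = 0.67e3 joules = 670
  1860 millijoules = 1860e-3 joules = 1.86
  0.986 kilojoules = 0.986e3 joules = 986
  299000 millijoules = 299000e-3 joules = 299
Sum: 1.52 + 670 + 1.86 + 986 + 299 = 1958.38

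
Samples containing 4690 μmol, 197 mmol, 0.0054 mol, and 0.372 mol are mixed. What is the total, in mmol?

579.09 mmol

In mmol:
  4690 μmol = 4690 × 10^-3 mmol = 4.69
  197 mmol → 197
  0.0054 mol = 0.0054 × 10^3 mmol = 5.4
  0.372 mol = 0.372 × 10^3 mmol = 372
Sum: 4.69 + 197 + 5.4 + 372 = 579.09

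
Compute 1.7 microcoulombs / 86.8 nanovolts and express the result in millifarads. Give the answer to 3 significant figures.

(1.7e-6) / (86.8e-9) = 0.019585e3 F

19600 millifarads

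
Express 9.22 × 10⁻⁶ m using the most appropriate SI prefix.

= 9.22 × 10⁻⁶ m; 10⁻⁶ is micro.

9.22 um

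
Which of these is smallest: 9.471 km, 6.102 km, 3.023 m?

9.471 km = 9471 m
6.102 km = 6102 m
3.023 m = 3.023 m

3.023 m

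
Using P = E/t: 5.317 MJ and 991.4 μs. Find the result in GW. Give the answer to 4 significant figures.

5.363 GW

(5.317 × 10^6) / (991.4 × 10^-6) = 0.00536312 × 10^12 W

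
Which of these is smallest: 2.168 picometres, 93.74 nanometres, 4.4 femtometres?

4.4 femtometres

2.168 picometres = 0.000000000002168 metres
93.74 nanometres = 0.00000009374 metres
4.4 femtometres = 0.0000000000000044 metres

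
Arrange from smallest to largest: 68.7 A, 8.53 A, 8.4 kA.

68.7 A = 68.7 A
8.53 A = 8.53 A
8.4 kA = 8400 A

8.53 A < 68.7 A < 8.4 kA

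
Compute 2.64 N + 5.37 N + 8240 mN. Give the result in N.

16.25 N

In N:
  2.64 N → 2.64
  5.37 N → 5.37
  8240 mN = 8240 × 10^-3 N = 8.24
Sum: 2.64 + 5.37 + 8.24 = 16.25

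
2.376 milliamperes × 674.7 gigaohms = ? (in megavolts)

2.376 × 10⁻³ × 674.7 × 10⁹ = 1603.0872 × 10⁶ V

1603.0872 megavolts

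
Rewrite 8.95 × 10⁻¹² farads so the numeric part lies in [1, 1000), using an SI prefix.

8.95 picofarads

= 8.95 × 10⁻¹² farads; 10⁻¹² is pico.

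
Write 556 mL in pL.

556000000000 pL

milli = 1e-3, pico = 1e-12; factor is 1e9.
556 × 1e9 = 556000000000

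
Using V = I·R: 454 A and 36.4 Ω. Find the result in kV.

16.5256 kV

454 × 36.4 = 16525.6 V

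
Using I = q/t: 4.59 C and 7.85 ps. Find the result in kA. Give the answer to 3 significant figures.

(4.59) / (7.85 × 10^-12) = 0.58471 × 10^12 A

585000000 kA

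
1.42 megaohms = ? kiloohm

1420 kiloohms

mega = 10^6, kilo = 10^3; factor is 10^3.
1.42 × 10^3 = 1420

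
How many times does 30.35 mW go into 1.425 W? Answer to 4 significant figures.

46.95

(1.425) / (30.35 × 10^-3) = 0.046952 × 10^3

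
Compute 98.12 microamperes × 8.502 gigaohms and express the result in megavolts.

98.12 × 10⁻⁶ × 8.502 × 10⁹ = 834.21624 × 10³ V

0.83421624 megavolts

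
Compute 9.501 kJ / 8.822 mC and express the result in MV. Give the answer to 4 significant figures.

1.077 MV

(9.501e3) / (8.822e-3) = 1.07697e6 V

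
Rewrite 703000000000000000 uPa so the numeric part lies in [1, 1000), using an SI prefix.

= 703 × 10^9 Pa; 10^9 is giga.

703 GPa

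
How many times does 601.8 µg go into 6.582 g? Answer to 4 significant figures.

(6.582) / (601.8 × 10⁻⁶) = 0.010937 × 10⁶

10940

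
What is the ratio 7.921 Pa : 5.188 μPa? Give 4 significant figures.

1527000

(7.921) / (5.188 × 10^-6) = 1.5268 × 10^6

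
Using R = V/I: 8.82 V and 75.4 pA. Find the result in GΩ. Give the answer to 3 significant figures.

117 GΩ

(8.82) / (75.4e-12) = 0.11698e12 Ω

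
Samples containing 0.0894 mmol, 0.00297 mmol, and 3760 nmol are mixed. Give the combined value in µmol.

In µmol:
  0.0894 mmol = 0.0894 × 10³ µmol = 89.4
  0.00297 mmol = 0.00297 × 10³ µmol = 2.97
  3760 nmol = 3760 × 10⁻³ µmol = 3.76
Sum: 89.4 + 2.97 + 3.76 = 96.13

96.13 µmol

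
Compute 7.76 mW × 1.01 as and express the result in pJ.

7.76e-3 × 1.01e-18 = 7.8376e-21 J

0.0000000078376 pJ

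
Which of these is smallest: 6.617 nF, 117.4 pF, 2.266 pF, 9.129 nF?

6.617 nF = 0.000000006617 F
117.4 pF = 0.0000000001174 F
2.266 pF = 0.000000000002266 F
9.129 nF = 0.000000009129 F

2.266 pF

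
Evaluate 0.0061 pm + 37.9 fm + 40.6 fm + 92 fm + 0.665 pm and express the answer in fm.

841.6 fm

In fm:
  0.0061 pm = 0.0061e3 fm = 6.1
  37.9 fm → 37.9
  40.6 fm → 40.6
  92 fm → 92
  0.665 pm = 0.665e3 fm = 665
Sum: 6.1 + 37.9 + 40.6 + 92 + 665 = 841.6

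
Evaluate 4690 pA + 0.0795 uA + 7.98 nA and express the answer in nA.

In nA:
  4690 pA = 4690 × 10⁻³ nA = 4.69
  0.0795 uA = 0.0795 × 10³ nA = 79.5
  7.98 nA → 7.98
Sum: 4.69 + 79.5 + 7.98 = 92.17

92.17 nA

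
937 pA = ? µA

pico = 10⁻¹², micro = 10⁻⁶; factor is 10⁻⁶.
937 × 10⁻⁶ = 0.000937

0.000937 µA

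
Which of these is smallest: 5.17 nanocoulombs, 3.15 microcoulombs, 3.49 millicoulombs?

5.17 nanocoulombs = 0.00000000517 coulombs
3.15 microcoulombs = 0.00000315 coulombs
3.49 millicoulombs = 0.00349 coulombs

5.17 nanocoulombs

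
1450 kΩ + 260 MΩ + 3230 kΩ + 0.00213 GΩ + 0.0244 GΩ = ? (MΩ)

In MΩ:
  1450 kΩ = 1450 × 10⁻³ MΩ = 1.45
  260 MΩ → 260
  3230 kΩ = 3230 × 10⁻³ MΩ = 3.23
  0.00213 GΩ = 0.00213 × 10³ MΩ = 2.13
  0.0244 GΩ = 0.0244 × 10³ MΩ = 24.4
Sum: 1.45 + 260 + 3.23 + 2.13 + 24.4 = 291.21

291.21 MΩ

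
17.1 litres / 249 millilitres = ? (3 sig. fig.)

(17.1) / (249e-3) = 0.06867e3

68.7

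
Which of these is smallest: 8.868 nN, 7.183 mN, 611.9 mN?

8.868 nN = 0.000000008868 N
7.183 mN = 0.007183 N
611.9 mN = 0.6119 N

8.868 nN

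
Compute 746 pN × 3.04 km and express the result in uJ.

746 × 10⁻¹² × 3.04 × 10³ = 2267.84 × 10⁻⁹ J

2.26784 uJ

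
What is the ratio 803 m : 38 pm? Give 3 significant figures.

21100000000000

(803) / (38e-12) = 21.13e12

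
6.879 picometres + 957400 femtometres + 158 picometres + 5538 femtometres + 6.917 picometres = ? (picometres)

1134.734 picometres

In picometres:
  6.879 picometres → 6.879
  957400 femtometres = 957400 × 10^-3 picometres = 957.4
  158 picometres → 158
  5538 femtometres = 5538 × 10^-3 picometres = 5.538
  6.917 picometres → 6.917
Sum: 6.879 + 957.4 + 158 + 5.538 + 6.917 = 1134.734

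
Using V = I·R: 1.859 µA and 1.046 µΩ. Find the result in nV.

1.859e-6 × 1.046e-6 = 1.944514e-12 V

0.001944514 nV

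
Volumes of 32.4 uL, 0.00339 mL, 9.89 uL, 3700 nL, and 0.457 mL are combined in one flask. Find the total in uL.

In uL:
  32.4 uL → 32.4
  0.00339 mL = 0.00339 × 10^3 uL = 3.39
  9.89 uL → 9.89
  3700 nL = 3700 × 10^-3 uL = 3.7
  0.457 mL = 0.457 × 10^3 uL = 457
Sum: 32.4 + 3.39 + 9.89 + 3.7 + 457 = 506.38

506.38 uL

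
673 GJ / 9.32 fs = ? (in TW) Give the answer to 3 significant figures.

(673 × 10⁹) / (9.32 × 10⁻¹⁵) = 72.21 × 10²⁴ W

72200000000000 TW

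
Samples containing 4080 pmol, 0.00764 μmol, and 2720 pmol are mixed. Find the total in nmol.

In nmol:
  4080 pmol = 4080 × 10^-3 nmol = 4.08
  0.00764 μmol = 0.00764 × 10^3 nmol = 7.64
  2720 pmol = 2720 × 10^-3 nmol = 2.72
Sum: 4.08 + 7.64 + 2.72 = 14.44

14.44 nmol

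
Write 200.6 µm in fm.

200600000000 fm

micro = 10^-6, femto = 10^-15; factor is 10^9.
200.6 × 10^9 = 200600000000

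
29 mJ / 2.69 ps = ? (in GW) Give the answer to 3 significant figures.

10.8 GW

(29e-3) / (2.69e-12) = 10.781e9 W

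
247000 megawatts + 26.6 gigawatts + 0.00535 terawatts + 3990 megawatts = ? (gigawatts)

282.94 gigawatts

In gigawatts:
  247000 megawatts = 247000e-3 gigawatts = 247
  26.6 gigawatts → 26.6
  0.00535 terawatts = 0.00535e3 gigawatts = 5.35
  3990 megawatts = 3990e-3 gigawatts = 3.99
Sum: 247 + 26.6 + 5.35 + 3.99 = 282.94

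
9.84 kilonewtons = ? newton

kilo = 10³, (no prefix) = 10⁰; factor is 10³.
9.84 × 10³ = 9840

9840 newtons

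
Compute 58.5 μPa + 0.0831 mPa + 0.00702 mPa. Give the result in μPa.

148.62 μPa

In μPa:
  58.5 μPa → 58.5
  0.0831 mPa = 0.0831 × 10^3 μPa = 83.1
  0.00702 mPa = 0.00702 × 10^3 μPa = 7.02
Sum: 58.5 + 83.1 + 7.02 = 148.62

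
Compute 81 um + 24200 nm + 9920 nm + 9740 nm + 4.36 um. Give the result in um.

In um:
  81 um → 81
  24200 nm = 24200e-3 um = 24.2
  9920 nm = 9920e-3 um = 9.92
  9740 nm = 9740e-3 um = 9.74
  4.36 um → 4.36
Sum: 81 + 24.2 + 9.92 + 9.74 + 4.36 = 129.22

129.22 um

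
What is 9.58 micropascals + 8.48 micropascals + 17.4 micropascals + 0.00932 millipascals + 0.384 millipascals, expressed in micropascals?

428.78 micropascals

In micropascals:
  9.58 micropascals → 9.58
  8.48 micropascals → 8.48
  17.4 micropascals → 17.4
  0.00932 millipascals = 0.00932 × 10³ micropascals = 9.32
  0.384 millipascals = 0.384 × 10³ micropascals = 384
Sum: 9.58 + 8.48 + 17.4 + 9.32 + 384 = 428.78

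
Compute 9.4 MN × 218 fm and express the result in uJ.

2.0492 uJ

9.4e6 × 218e-15 = 2049.2e-9 J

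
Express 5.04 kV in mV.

5040000 mV

kilo = 10³, milli = 10⁻³; factor is 10⁶.
5.04 × 10⁶ = 5040000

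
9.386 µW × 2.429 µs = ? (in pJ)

9.386e-6 × 2.429e-6 = 22.798594e-12 J

22.798594 pJ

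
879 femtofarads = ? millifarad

femto = 10^-15, milli = 10^-3; factor is 10^-12.
879 × 10^-12 = 0.000000000879

0.000000000879 millifarads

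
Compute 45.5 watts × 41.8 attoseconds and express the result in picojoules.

0.0019019 picojoules

45.5 × 41.8e-18 = 1901.9e-18 J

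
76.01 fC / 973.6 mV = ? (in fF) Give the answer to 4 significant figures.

(76.01e-15) / (973.6e-3) = 0.0780711e-12 F

78.07 fF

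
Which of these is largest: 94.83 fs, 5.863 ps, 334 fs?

94.83 fs = 0.00000000000009483 s
5.863 ps = 0.000000000005863 s
334 fs = 0.000000000000334 s

5.863 ps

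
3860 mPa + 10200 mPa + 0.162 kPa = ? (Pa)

In Pa:
  3860 mPa = 3860 × 10⁻³ Pa = 3.86
  10200 mPa = 10200 × 10⁻³ Pa = 10.2
  0.162 kPa = 0.162 × 10³ Pa = 162
Sum: 3.86 + 10.2 + 162 = 176.06

176.06 Pa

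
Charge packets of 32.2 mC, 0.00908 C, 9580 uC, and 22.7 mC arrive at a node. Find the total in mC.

In mC:
  32.2 mC → 32.2
  0.00908 C = 0.00908 × 10^3 mC = 9.08
  9580 uC = 9580 × 10^-3 mC = 9.58
  22.7 mC → 22.7
Sum: 32.2 + 9.08 + 9.58 + 22.7 = 73.56

73.56 mC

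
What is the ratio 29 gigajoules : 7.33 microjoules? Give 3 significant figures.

3960000000000000

(29 × 10^9) / (7.33 × 10^-6) = 3.956 × 10^15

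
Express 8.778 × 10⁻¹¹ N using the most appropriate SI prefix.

= 87.78 × 10⁻¹² N; 10⁻¹² is pico.

87.78 pN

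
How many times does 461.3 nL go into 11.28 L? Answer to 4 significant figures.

24450000

(11.28) / (461.3 × 10⁻⁹) = 0.024453 × 10⁹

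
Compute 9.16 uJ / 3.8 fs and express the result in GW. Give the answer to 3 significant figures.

2.41 GW

(9.16e-6) / (3.8e-15) = 2.4105e9 W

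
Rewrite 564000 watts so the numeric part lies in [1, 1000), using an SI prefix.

= 564 × 10^3 watts; 10^3 is kilo.

564 kilowatts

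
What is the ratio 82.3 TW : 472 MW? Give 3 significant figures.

(82.3 × 10¹²) / (472 × 10⁶) = 0.1744 × 10⁶

174000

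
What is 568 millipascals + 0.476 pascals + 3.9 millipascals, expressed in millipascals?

1047.9 millipascals

In millipascals:
  568 millipascals → 568
  0.476 pascals = 0.476 × 10³ millipascals = 476
  3.9 millipascals → 3.9
Sum: 568 + 476 + 3.9 = 1047.9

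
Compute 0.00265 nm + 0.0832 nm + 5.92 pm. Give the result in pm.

91.77 pm

In pm:
  0.00265 nm = 0.00265 × 10³ pm = 2.65
  0.0832 nm = 0.0832 × 10³ pm = 83.2
  5.92 pm → 5.92
Sum: 2.65 + 83.2 + 5.92 = 91.77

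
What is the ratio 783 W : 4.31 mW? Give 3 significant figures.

182000

(783) / (4.31e-3) = 181.7e3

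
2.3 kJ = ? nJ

2300000000000 nJ

kilo = 10^3, nano = 10^-9; factor is 10^12.
2.3 × 10^12 = 2300000000000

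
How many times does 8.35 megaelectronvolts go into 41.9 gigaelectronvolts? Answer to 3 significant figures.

(41.9 × 10^9) / (8.35 × 10^6) = 5.018 × 10^3

5020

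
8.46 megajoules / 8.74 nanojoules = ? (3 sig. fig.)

(8.46 × 10^6) / (8.74 × 10^-9) = 0.968 × 10^15

968000000000000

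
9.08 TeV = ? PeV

tera = 10¹², peta = 10¹⁵; factor is 10⁻³.
9.08 × 10⁻³ = 0.00908

0.00908 PeV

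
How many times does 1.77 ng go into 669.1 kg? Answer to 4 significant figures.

378000000000000

(669.1e3) / (1.77e-9) = 378.02e12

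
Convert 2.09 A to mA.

(no prefix) = 10⁰, milli = 10⁻³; factor is 10³.
2.09 × 10³ = 2090

2090 mA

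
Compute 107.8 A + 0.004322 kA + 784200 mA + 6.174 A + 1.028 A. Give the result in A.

903.524 A

In A:
  107.8 A → 107.8
  0.004322 kA = 0.004322 × 10^3 A = 4.322
  784200 mA = 784200 × 10^-3 A = 784.2
  6.174 A → 6.174
  1.028 A → 1.028
Sum: 107.8 + 4.322 + 784.2 + 6.174 + 1.028 = 903.524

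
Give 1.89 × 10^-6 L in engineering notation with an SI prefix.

1.89 uL

= 1.89 × 10^-6 L; 10^-6 is micro.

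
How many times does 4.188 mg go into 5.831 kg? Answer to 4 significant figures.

1392000

(5.831 × 10³) / (4.188 × 10⁻³) = 1.3923 × 10⁶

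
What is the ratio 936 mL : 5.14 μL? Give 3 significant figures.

182000

(936 × 10⁻³) / (5.14 × 10⁻⁶) = 182.1 × 10³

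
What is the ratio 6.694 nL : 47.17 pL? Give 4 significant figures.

141.9

(6.694 × 10^-9) / (47.17 × 10^-12) = 0.14191 × 10^3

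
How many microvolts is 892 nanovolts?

0.892 microvolts

nano = 1e-9, micro = 1e-6; factor is 1e-3.
892 × 1e-3 = 0.892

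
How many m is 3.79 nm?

nano = 10^-9, (no prefix) = 10^0; factor is 10^-9.
3.79 × 10^-9 = 0.00000000379

0.00000000379 m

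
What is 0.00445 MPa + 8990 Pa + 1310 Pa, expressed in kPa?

14.75 kPa

In kPa:
  0.00445 MPa = 0.00445 × 10^3 kPa = 4.45
  8990 Pa = 8990 × 10^-3 kPa = 8.99
  1310 Pa = 1310 × 10^-3 kPa = 1.31
Sum: 4.45 + 8.99 + 1.31 = 14.75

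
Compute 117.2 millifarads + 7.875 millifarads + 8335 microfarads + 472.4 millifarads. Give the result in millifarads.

In millifarads:
  117.2 millifarads → 117.2
  7.875 millifarads → 7.875
  8335 microfarads = 8335 × 10^-3 millifarads = 8.335
  472.4 millifarads → 472.4
Sum: 117.2 + 7.875 + 8.335 + 472.4 = 605.81

605.81 millifarads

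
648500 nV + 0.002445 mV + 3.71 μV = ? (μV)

654.655 μV

In μV:
  648500 nV = 648500 × 10⁻³ μV = 648.5
  0.002445 mV = 0.002445 × 10³ μV = 2.445
  3.71 μV → 3.71
Sum: 648.5 + 2.445 + 3.71 = 654.655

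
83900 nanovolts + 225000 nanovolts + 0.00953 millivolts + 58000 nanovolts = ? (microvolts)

376.43 microvolts

In microvolts:
  83900 nanovolts = 83900 × 10^-3 microvolts = 83.9
  225000 nanovolts = 225000 × 10^-3 microvolts = 225
  0.00953 millivolts = 0.00953 × 10^3 microvolts = 9.53
  58000 nanovolts = 58000 × 10^-3 microvolts = 58
Sum: 83.9 + 225 + 9.53 + 58 = 376.43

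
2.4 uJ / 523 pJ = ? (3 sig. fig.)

(2.4 × 10^-6) / (523 × 10^-12) = 0.004589 × 10^6

4590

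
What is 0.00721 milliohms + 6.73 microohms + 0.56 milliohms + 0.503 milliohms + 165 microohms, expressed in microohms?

In microohms:
  0.00721 milliohms = 0.00721 × 10^3 microohms = 7.21
  6.73 microohms → 6.73
  0.56 milliohms = 0.56 × 10^3 microohms = 560
  0.503 milliohms = 0.503 × 10^3 microohms = 503
  165 microohms → 165
Sum: 7.21 + 6.73 + 560 + 503 + 165 = 1241.94

1241.94 microohms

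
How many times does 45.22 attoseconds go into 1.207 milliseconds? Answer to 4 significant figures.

26690000000000

(1.207 × 10⁻³) / (45.22 × 10⁻¹⁸) = 0.026692 × 10¹⁵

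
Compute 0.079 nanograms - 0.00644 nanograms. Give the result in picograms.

72.56 picograms

In picograms:
  0.079 nanograms = 0.079 × 10^3 picograms = 79
  0.00644 nanograms = 0.00644 × 10^3 picograms = 6.44
Difference: 79 - 6.44 = 72.56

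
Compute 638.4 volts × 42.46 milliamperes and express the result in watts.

27.106464 watts

638.4 × 42.46 × 10⁻³ = 27106.464 × 10⁻³ W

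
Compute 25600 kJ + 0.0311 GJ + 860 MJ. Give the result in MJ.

916.7 MJ

In MJ:
  25600 kJ = 25600 × 10⁻³ MJ = 25.6
  0.0311 GJ = 0.0311 × 10³ MJ = 31.1
  860 MJ → 860
Sum: 25.6 + 31.1 + 860 = 916.7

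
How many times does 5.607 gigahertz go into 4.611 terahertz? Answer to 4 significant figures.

(4.611 × 10¹²) / (5.607 × 10⁹) = 0.82236 × 10³

822.4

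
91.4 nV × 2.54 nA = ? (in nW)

91.4 × 10⁻⁹ × 2.54 × 10⁻⁹ = 232.156 × 10⁻¹⁸ W

0.000000232156 nW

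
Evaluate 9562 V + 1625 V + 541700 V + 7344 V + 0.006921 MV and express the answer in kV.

In kV:
  9562 V = 9562e-3 kV = 9.562
  1625 V = 1625e-3 kV = 1.625
  541700 V = 541700e-3 kV = 541.7
  7344 V = 7344e-3 kV = 7.344
  0.006921 MV = 0.006921e3 kV = 6.921
Sum: 9.562 + 1.625 + 541.7 + 7.344 + 6.921 = 567.152

567.152 kV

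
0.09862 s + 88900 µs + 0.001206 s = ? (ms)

In ms:
  0.09862 s = 0.09862 × 10^3 ms = 98.62
  88900 µs = 88900 × 10^-3 ms = 88.9
  0.001206 s = 0.001206 × 10^3 ms = 1.206
Sum: 98.62 + 88.9 + 1.206 = 188.726

188.726 ms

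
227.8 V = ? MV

0.0002278 MV

(no prefix) = 1e0, mega = 1e6; factor is 1e-6.
227.8 × 1e-6 = 0.0002278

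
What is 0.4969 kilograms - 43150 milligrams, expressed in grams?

In grams:
  0.4969 kilograms = 0.4969e3 grams = 496.9
  43150 milligrams = 43150e-3 grams = 43.15
Difference: 496.9 - 43.15 = 453.75

453.75 grams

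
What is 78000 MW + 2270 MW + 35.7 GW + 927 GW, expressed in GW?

1042.97 GW

In GW:
  78000 MW = 78000e-3 GW = 78
  2270 MW = 2270e-3 GW = 2.27
  35.7 GW → 35.7
  927 GW → 927
Sum: 78 + 2.27 + 35.7 + 927 = 1042.97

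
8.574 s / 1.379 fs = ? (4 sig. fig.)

6218000000000000

(8.574) / (1.379e-15) = 6.2175e15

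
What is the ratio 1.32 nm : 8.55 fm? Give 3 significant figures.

(1.32 × 10^-9) / (8.55 × 10^-15) = 0.1544 × 10^6

154000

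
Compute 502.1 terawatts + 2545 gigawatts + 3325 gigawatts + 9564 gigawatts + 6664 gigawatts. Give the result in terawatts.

In terawatts:
  502.1 terawatts → 502.1
  2545 gigawatts = 2545 × 10⁻³ terawatts = 2.545
  3325 gigawatts = 3325 × 10⁻³ terawatts = 3.325
  9564 gigawatts = 9564 × 10⁻³ terawatts = 9.564
  6664 gigawatts = 6664 × 10⁻³ terawatts = 6.664
Sum: 502.1 + 2.545 + 3.325 + 9.564 + 6.664 = 524.198

524.198 terawatts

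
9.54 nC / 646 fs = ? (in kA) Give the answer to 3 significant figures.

(9.54e-9) / (646e-15) = 0.014768e6 A

14.8 kA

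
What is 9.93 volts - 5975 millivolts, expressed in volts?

In volts:
  9.93 volts → 9.93
  5975 millivolts = 5975 × 10^-3 volts = 5.975
Difference: 9.93 - 5.975 = 3.955

3.955 volts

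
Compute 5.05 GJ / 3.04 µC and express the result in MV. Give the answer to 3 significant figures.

1660000000 MV

(5.05 × 10⁹) / (3.04 × 10⁻⁶) = 1.6612 × 10¹⁵ V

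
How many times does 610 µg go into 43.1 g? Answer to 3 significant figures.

70700

(43.1) / (610 × 10^-6) = 0.07066 × 10^6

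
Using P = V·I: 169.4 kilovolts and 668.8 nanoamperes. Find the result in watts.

0.11329472 watts

169.4e3 × 668.8e-9 = 113294.72e-6 W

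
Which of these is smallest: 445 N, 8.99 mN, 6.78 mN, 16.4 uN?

445 N = 445 N
8.99 mN = 0.00899 N
6.78 mN = 0.00678 N
16.4 uN = 0.0000164 N

16.4 uN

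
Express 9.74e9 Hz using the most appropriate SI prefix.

9.74 GHz

= 9.74e9 Hz; 1e9 is giga.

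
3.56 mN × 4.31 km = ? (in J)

15.3436 J

3.56 × 10^-3 × 4.31 × 10^3 = 15.3436 J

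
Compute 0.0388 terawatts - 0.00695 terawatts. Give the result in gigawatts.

31.85 gigawatts

In gigawatts:
  0.0388 terawatts = 0.0388 × 10^3 gigawatts = 38.8
  0.00695 terawatts = 0.00695 × 10^3 gigawatts = 6.95
Difference: 38.8 - 6.95 = 31.85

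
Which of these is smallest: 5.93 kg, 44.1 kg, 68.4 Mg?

5.93 kg = 5930 g
44.1 kg = 44100 g
68.4 Mg = 68400000 g

5.93 kg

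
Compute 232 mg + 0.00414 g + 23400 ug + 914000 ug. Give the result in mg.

In mg:
  232 mg → 232
  0.00414 g = 0.00414e3 mg = 4.14
  23400 ug = 23400e-3 mg = 23.4
  914000 ug = 914000e-3 mg = 914
Sum: 232 + 4.14 + 23.4 + 914 = 1173.54

1173.54 mg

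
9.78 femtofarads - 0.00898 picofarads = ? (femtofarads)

In femtofarads:
  9.78 femtofarads → 9.78
  0.00898 picofarads = 0.00898 × 10^3 femtofarads = 8.98
Difference: 9.78 - 8.98 = 0.8

0.8 femtofarads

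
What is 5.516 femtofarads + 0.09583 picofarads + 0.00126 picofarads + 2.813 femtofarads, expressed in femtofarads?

In femtofarads:
  5.516 femtofarads → 5.516
  0.09583 picofarads = 0.09583 × 10³ femtofarads = 95.83
  0.00126 picofarads = 0.00126 × 10³ femtofarads = 1.26
  2.813 femtofarads → 2.813
Sum: 5.516 + 95.83 + 1.26 + 2.813 = 105.419

105.419 femtofarads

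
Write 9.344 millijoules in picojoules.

9344000000 picojoules

milli = 1e-3, pico = 1e-12; factor is 1e9.
9.344 × 1e9 = 9344000000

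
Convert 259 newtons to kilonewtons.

0.259 kilonewtons

(no prefix) = 1e0, kilo = 1e3; factor is 1e-3.
259 × 1e-3 = 0.259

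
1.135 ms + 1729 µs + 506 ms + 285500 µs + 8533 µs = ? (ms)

802.897 ms

In ms:
  1.135 ms → 1.135
  1729 µs = 1729e-3 ms = 1.729
  506 ms → 506
  285500 µs = 285500e-3 ms = 285.5
  8533 µs = 8533e-3 ms = 8.533
Sum: 1.135 + 1.729 + 506 + 285.5 + 8.533 = 802.897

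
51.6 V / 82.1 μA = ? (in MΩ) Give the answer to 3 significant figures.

(51.6) / (82.1 × 10^-6) = 0.6285 × 10^6 Ω

0.629 MΩ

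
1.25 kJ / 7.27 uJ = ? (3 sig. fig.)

172000000

(1.25 × 10^3) / (7.27 × 10^-6) = 0.1719 × 10^9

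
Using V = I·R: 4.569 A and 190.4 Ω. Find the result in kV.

4.569 × 190.4 = 869.9376 V

0.8699376 kV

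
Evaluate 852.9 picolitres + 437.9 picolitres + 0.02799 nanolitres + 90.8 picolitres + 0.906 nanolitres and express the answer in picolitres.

In picolitres:
  852.9 picolitres → 852.9
  437.9 picolitres → 437.9
  0.02799 nanolitres = 0.02799 × 10^3 picolitres = 27.99
  90.8 picolitres → 90.8
  0.906 nanolitres = 0.906 × 10^3 picolitres = 906
Sum: 852.9 + 437.9 + 27.99 + 90.8 + 906 = 2315.59

2315.59 picolitres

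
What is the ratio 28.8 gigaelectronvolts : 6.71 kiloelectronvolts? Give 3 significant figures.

4290000

(28.8e9) / (6.71e3) = 4.292e6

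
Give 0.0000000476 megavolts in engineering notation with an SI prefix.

47.6 millivolts

= 47.6 × 10⁻³ volts; 10⁻³ is milli.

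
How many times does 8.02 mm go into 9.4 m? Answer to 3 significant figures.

1170

(9.4) / (8.02 × 10^-3) = 1.172 × 10^3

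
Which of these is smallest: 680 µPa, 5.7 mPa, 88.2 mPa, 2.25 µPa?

680 µPa = 0.00068 Pa
5.7 mPa = 0.0057 Pa
88.2 mPa = 0.0882 Pa
2.25 µPa = 0.00000225 Pa

2.25 µPa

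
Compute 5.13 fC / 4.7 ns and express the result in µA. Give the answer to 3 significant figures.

(5.13 × 10^-15) / (4.7 × 10^-9) = 1.0915 × 10^-6 A

1.09 µA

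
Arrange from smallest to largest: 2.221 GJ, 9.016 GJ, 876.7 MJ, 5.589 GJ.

2.221 GJ = 2221000000 J
9.016 GJ = 9016000000 J
876.7 MJ = 876700000 J
5.589 GJ = 5589000000 J

876.7 MJ < 2.221 GJ < 5.589 GJ < 9.016 GJ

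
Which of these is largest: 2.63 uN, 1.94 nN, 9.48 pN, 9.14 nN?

2.63 uN

2.63 uN = 0.00000263 N
1.94 nN = 0.00000000194 N
9.48 pN = 0.00000000000948 N
9.14 nN = 0.00000000914 N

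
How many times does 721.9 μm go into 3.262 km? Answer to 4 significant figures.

4519000

(3.262e3) / (721.9e-6) = 0.0045186e9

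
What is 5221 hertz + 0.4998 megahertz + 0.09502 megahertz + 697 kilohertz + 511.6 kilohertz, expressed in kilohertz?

1808.641 kilohertz

In kilohertz:
  5221 hertz = 5221 × 10⁻³ kilohertz = 5.221
  0.4998 megahertz = 0.4998 × 10³ kilohertz = 499.8
  0.09502 megahertz = 0.09502 × 10³ kilohertz = 95.02
  697 kilohertz → 697
  511.6 kilohertz → 511.6
Sum: 5.221 + 499.8 + 95.02 + 697 + 511.6 = 1808.641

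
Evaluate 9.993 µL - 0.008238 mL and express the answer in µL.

1.755 µL

In µL:
  9.993 µL → 9.993
  0.008238 mL = 0.008238 × 10^3 µL = 8.238
Difference: 9.993 - 8.238 = 1.755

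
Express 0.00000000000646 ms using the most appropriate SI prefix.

= 6.46 × 10^-15 s; 10^-15 is femto.

6.46 fs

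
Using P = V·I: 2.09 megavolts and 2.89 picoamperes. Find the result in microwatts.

2.09 × 10^6 × 2.89 × 10^-12 = 6.0401 × 10^-6 W

6.0401 microwatts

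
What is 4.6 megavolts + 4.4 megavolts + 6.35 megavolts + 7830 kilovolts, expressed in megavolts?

In megavolts:
  4.6 megavolts → 4.6
  4.4 megavolts → 4.4
  6.35 megavolts → 6.35
  7830 kilovolts = 7830 × 10^-3 megavolts = 7.83
Sum: 4.6 + 4.4 + 6.35 + 7.83 = 23.18

23.18 megavolts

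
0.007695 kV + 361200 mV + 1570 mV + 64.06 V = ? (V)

In V:
  0.007695 kV = 0.007695 × 10^3 V = 7.695
  361200 mV = 361200 × 10^-3 V = 361.2
  1570 mV = 1570 × 10^-3 V = 1.57
  64.06 V → 64.06
Sum: 7.695 + 361.2 + 1.57 + 64.06 = 434.525

434.525 V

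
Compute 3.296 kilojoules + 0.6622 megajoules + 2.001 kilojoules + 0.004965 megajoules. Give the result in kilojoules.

672.462 kilojoules

In kilojoules:
  3.296 kilojoules → 3.296
  0.6622 megajoules = 0.6622 × 10^3 kilojoules = 662.2
  2.001 kilojoules → 2.001
  0.004965 megajoules = 0.004965 × 10^3 kilojoules = 4.965
Sum: 3.296 + 662.2 + 2.001 + 4.965 = 672.462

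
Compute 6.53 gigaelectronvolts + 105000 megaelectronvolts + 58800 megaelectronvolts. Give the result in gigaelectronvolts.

In gigaelectronvolts:
  6.53 gigaelectronvolts → 6.53
  105000 megaelectronvolts = 105000 × 10⁻³ gigaelectronvolts = 105
  58800 megaelectronvolts = 58800 × 10⁻³ gigaelectronvolts = 58.8
Sum: 6.53 + 105 + 58.8 = 170.33

170.33 gigaelectronvolts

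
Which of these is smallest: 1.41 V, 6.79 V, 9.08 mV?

1.41 V = 1.41 V
6.79 V = 6.79 V
9.08 mV = 0.00908 V

9.08 mV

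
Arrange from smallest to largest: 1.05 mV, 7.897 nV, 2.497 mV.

1.05 mV = 0.00105 V
7.897 nV = 0.000000007897 V
2.497 mV = 0.002497 V

7.897 nV < 1.05 mV < 2.497 mV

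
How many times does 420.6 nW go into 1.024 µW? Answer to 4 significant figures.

(1.024 × 10^-6) / (420.6 × 10^-9) = 0.0024346 × 10^3

2.435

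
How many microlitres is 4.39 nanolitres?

nano = 10⁻⁹, micro = 10⁻⁶; factor is 10⁻³.
4.39 × 10⁻³ = 0.00439

0.00439 microlitres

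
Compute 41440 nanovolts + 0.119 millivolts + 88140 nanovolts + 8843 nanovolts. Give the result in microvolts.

257.423 microvolts

In microvolts:
  41440 nanovolts = 41440 × 10^-3 microvolts = 41.44
  0.119 millivolts = 0.119 × 10^3 microvolts = 119
  88140 nanovolts = 88140 × 10^-3 microvolts = 88.14
  8843 nanovolts = 8843 × 10^-3 microvolts = 8.843
Sum: 41.44 + 119 + 88.14 + 8.843 = 257.423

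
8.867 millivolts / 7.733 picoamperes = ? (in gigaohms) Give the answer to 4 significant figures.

1.147 gigaohms

(8.867 × 10⁻³) / (7.733 × 10⁻¹²) = 1.14664 × 10⁹ Ω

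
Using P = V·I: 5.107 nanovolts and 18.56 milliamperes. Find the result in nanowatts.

0.09478592 nanowatts

5.107 × 10⁻⁹ × 18.56 × 10⁻³ = 94.78592 × 10⁻¹² W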